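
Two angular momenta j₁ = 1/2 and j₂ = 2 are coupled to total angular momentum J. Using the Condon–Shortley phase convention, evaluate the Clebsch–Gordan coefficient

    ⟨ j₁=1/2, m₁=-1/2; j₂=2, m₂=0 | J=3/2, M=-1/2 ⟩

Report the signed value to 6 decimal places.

triangle: 1!*0!*3!/5! = 6/120
(j±m)!: 0!*1!*2!*2!*1!*2! = 8
prefactor² = (2J+1)*Δ*N² = 8/5
  k=1: −1/(1!*0!*0!*1!*0!*2!) = -1/2
Σ = -1/2  ⇒  CG² = 8/5*(-1/2)² = 2/5
CG = −√(2/5) = -0.632456

−√(2/5) = -0.632456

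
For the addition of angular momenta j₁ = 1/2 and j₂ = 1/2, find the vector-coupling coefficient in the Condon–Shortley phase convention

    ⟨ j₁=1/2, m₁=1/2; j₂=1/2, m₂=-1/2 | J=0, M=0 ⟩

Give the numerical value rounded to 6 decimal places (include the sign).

+√(1/2) = +0.707107

triangle: 1!·0!·0!/2! = 1/2
(j±m)!: 1!·0!·0!·1!·0!·0! = 1
prefactor² = (2J+1)·Δ·N² = 1/2
  k=0: +1/(0!·1!·0!·0!·0!·0!) = 1
Σ = 1  ⇒  CG² = 1/2·1² = 1/2
CG = +√(1/2) = +0.707107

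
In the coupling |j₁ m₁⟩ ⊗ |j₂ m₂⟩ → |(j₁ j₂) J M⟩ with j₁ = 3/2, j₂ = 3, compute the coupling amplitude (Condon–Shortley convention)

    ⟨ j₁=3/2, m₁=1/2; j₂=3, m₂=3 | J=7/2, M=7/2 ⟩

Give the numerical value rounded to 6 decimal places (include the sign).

−√(2/3) = -0.816497

√[8·1!2!5!/9! · 2!1!6!0!7!0!] = √(38400)
  +(−1)^1/∏(1,0,0,5,2,0)! = -1/240  (running -1/240)
⟨..|..⟩ = √(38400)·(-1/240) = -0.816497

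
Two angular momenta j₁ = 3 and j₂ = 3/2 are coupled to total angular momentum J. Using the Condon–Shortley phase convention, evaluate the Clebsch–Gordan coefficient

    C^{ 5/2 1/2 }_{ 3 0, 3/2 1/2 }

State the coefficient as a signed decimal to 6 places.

−√(6/35) = -0.414039

triangle: 2!*4!*1!/8! = 48/40320
(j±m)!: 3!*3!*2!*1!*3!*2! = 864
prefactor² = (2J+1)*Δ*N² = 216/35
  k=1: −1/(1!*1!*2!*1!*2!*0!) = -1/4
  k=2: +1/(2!*0!*1!*0!*3!*1!) = 1/12
Σ = -1/6  ⇒  CG² = 216/35*(-1/6)² = 6/35
CG = −√(6/35) = -0.414039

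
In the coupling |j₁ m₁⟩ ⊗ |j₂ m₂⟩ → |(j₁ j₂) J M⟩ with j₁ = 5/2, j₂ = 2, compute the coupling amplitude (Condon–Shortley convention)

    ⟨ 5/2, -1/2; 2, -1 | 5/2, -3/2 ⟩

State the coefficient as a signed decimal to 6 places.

-0.414039  (= −√(6/35))

triangle: 2!*3!*2!/8! = 24/40320
(j±m)!: 2!*3!*1!*3!*1!*4! = 1728
prefactor² = (2J+1)*Δ*N² = 216/35
  k=0: +1/(0!*2!*3!*1!*0!*1!) = 1/12
  k=1: −1/(1!*1!*2!*0!*1!*2!) = -1/4
Σ = -1/6  ⇒  CG² = 216/35*(-1/6)² = 6/35
CG = −√(6/35) = -0.414039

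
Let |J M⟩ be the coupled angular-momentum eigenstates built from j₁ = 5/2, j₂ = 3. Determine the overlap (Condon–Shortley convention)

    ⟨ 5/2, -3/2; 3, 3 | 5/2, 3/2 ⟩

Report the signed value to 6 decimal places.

-0.617213

j₁+j₂−J=3  J+j₁−j₂=2  J−j₁+j₂=3  j₁+j₂+J+1=9
(j₁±m₁, j₂±m₂, J±M) = (1,4,6,0,4,1)
P² = 3456/7
sum k=3..3:
  [3] −1/36 = -1/36
S = -1/36
C² = P²·S² = 8/21 ; C = -0.617213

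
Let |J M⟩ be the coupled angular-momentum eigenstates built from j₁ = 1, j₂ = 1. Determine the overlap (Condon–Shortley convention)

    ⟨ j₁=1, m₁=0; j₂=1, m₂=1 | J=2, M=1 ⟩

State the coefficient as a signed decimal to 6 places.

√[5·0!2!2!/5! · 1!1!2!0!3!1!] = √(2)
  +(−1)^0/∏(0,0,1,2,1,0)! = 1/2  (running 1/2)
⟨..|..⟩ = √(2)·(1/2) = +0.707107

+√(1/2) = +0.707107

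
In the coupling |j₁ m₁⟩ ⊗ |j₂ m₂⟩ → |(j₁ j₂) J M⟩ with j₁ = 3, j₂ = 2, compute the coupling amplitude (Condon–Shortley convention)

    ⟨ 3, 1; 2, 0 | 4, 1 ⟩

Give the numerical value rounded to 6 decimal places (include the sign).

+0.327327  (= +√(3/28))

j₁+j₂−J=1  J+j₁−j₂=5  J−j₁+j₂=3  j₁+j₂+J+1=10
(j₁±m₁, j₂±m₂, J±M) = (4,2,2,2,5,3)
P² = 1728/7
sum k=0..1:
  [0] +1/24 = 1/24
  [1] −1/48 = -1/48
S = 1/48
C² = P²·S² = 3/28 ; C = +0.327327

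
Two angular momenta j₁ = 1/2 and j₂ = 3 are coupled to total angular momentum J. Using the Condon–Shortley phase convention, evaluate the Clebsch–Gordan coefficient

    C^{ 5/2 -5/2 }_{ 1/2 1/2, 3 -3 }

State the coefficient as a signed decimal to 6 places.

+√(6/7) ≈ +0.925820

triangle: 1!×0!×5!/7! = 120/5040
(j±m)!: 1!×0!×0!×6!×0!×5! = 86400
prefactor² = (2J+1)×Δ×N² = 86400/7
  k=0: +1/(0!×1!×0!×0!×0!×5!) = 1/120
Σ = 1/120  ⇒  CG² = 86400/7×1/120² = 6/7
CG = +√(6/7) = +0.925820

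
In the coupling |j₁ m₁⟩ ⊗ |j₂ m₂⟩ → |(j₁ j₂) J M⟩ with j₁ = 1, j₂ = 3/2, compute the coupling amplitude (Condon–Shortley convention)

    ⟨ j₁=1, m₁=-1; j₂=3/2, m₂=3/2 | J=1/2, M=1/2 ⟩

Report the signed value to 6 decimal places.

j₁+j₂−J=2  J+j₁−j₂=0  J−j₁+j₂=1  j₁+j₂+J+1=4
(j₁±m₁, j₂±m₂, J±M) = (0,2,3,0,1,0)
P² = 2
sum k=2..2:
  [2] +1/2 = 1/2
S = 1/2
C² = P²·S² = 1/2 ; C = +0.707107

+0.707107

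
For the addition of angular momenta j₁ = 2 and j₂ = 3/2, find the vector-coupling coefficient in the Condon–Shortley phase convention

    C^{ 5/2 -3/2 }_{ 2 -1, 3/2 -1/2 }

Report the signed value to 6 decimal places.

j₁+j₂−J=1  J+j₁−j₂=3  J−j₁+j₂=2  j₁+j₂+J+1=7
(j₁±m₁, j₂±m₂, J±M) = (1,3,1,2,1,4)
P² = 144/35
sum k=0..1:
  [0] +1/6 = 1/6
  [1] −1/4 = -1/4
S = -1/12
C² = P²·S² = 1/35 ; C = -0.169031

−√(1/35) = -0.169031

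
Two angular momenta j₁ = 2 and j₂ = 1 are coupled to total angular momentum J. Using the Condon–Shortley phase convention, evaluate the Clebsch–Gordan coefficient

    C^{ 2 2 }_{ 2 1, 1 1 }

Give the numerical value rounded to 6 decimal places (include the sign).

triangle: 1!·3!·1!/6! = 6/720
(j±m)!: 3!·1!·2!·0!·4!·0! = 288
prefactor² = (2J+1)·Δ·N² = 12
  k=1: −1/(1!·0!·0!·1!·3!·0!) = -1/6
Σ = -1/6  ⇒  CG² = 12·(-1/6)² = 1/3
CG = −√(1/3) = -0.577350

-0.577350  (= −√(1/3))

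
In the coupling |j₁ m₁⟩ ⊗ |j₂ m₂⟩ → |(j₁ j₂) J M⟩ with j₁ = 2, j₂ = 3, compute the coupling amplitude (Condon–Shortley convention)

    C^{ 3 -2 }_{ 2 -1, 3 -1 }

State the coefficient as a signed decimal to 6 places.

j₁+j₂−J=2  J+j₁−j₂=2  J−j₁+j₂=4  j₁+j₂+J+1=9
(j₁±m₁, j₂±m₂, J±M) = (1,3,2,4,1,5)
P² = 64
sum k=1..2:
  [1] −1/12 = -1/12
  [2] +1/48 = 1/48
S = -1/16
C² = P²·S² = 1/4 ; C = -0.500000

-0.500000  (= −√(1/4))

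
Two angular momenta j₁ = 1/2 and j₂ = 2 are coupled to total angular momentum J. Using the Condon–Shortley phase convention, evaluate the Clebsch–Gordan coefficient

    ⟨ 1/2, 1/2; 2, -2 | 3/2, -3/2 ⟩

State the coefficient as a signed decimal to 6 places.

+√(4/5) = +0.894427

√[4·1!0!3!/5! · 1!0!0!4!0!3!] = √(144/5)
  +(−1)^0/∏(0,1,0,0,0,3)! = 1/6  (running 1/6)
⟨..|..⟩ = √(144/5)·(1/6) = +0.894427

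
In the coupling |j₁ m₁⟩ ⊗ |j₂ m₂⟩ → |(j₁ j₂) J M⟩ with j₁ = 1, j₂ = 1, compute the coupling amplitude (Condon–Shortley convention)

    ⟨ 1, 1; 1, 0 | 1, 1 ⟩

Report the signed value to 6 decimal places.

√[3·1!1!1!/4! · 2!0!1!1!2!0!] = √(1/2)
  +(−1)^0/∏(0,1,0,1,1,0)! = 1  (running 1)
⟨..|..⟩ = √(1/2)·(1) = +0.707107

+√(1/2) = +0.707107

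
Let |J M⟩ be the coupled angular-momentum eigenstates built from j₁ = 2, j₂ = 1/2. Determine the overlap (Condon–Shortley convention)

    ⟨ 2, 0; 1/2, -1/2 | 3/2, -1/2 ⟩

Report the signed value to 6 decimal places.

√[4·1!3!0!/5! · 2!2!0!1!1!2!] = √(8/5)
  +(−1)^0/∏(0,1,2,0,1,0)! = 1/2  (running 1/2)
⟨..|..⟩ = √(8/5)·(1/2) = +0.632456

+0.632456  (= +√(2/5))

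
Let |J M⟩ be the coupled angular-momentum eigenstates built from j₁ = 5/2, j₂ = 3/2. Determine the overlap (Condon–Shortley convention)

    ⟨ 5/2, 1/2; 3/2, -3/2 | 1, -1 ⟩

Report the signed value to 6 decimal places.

triangle: 3!*2!*0!/6! = 12/720
(j±m)!: 3!*2!*0!*3!*0!*2! = 144
prefactor² = (2J+1)*Δ*N² = 36/5
  k=0: +1/(0!*3!*2!*0!*0!*0!) = 1/12
Σ = 1/12  ⇒  CG² = 36/5*1/12² = 1/20
CG = +√(1/20) = +0.223607

+√(1/20) = +0.223607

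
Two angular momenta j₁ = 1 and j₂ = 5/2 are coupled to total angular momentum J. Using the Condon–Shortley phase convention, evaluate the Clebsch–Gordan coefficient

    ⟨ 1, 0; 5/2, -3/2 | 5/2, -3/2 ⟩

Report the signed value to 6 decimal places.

+0.507093

j₁+j₂−J=1  J+j₁−j₂=1  J−j₁+j₂=4  j₁+j₂+J+1=7
(j₁±m₁, j₂±m₂, J±M) = (1,1,1,4,1,4)
P² = 576/35
sum k=0..1:
  [0] +1/6 = 1/6
  [1] −1/24 = -1/24
S = 1/8
C² = P²·S² = 9/35 ; C = +0.507093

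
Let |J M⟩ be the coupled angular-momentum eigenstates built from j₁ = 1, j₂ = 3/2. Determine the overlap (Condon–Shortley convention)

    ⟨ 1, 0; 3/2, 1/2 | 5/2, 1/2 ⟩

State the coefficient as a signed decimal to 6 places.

√[6·0!2!3!/6! · 1!1!2!1!3!2!] = √(12/5)
  +(−1)^0/∏(0,0,1,2,1,1)! = 1/2  (running 1/2)
⟨..|..⟩ = √(12/5)·(1/2) = +0.774597

+0.774597  (= +√(3/5))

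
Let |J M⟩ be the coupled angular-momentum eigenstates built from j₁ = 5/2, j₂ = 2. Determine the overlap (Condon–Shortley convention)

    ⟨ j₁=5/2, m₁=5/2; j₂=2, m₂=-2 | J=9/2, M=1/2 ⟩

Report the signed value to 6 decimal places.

j₁+j₂−J=0  J+j₁−j₂=5  J−j₁+j₂=4  j₁+j₂+J+1=10
(j₁±m₁, j₂±m₂, J±M) = (5,0,0,4,5,4)
P² = 460800/7
sum k=0..0:
  [0] +1/2880 = 1/2880
S = 1/2880
C² = P²·S² = 1/126 ; C = +0.089087

+0.089087  (= +√(1/126))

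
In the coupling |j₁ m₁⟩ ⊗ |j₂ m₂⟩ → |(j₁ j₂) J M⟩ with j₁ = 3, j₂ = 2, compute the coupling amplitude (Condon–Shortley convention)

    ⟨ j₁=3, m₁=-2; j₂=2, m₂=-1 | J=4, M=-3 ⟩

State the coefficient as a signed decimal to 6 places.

√[9·1!5!3!/10! · 1!5!1!3!1!7!] = √(6480)
  +(−1)^0/∏(0,1,5,1,0,2)! = 1/240  (running 1/240)
  +(−1)^1/∏(1,0,4,0,1,3)! = -1/144  (running -1/360)
⟨..|..⟩ = √(6480)·(-1/360) = -0.223607

-0.223607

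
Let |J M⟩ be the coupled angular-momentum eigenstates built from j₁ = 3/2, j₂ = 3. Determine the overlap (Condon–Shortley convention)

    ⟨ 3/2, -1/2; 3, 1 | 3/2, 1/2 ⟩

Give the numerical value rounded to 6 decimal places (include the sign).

triangle: 3!*0!*3!/7! = 36/5040
(j±m)!: 1!*2!*4!*2!*2!*1! = 192
prefactor² = (2J+1)*Δ*N² = 192/35
  k=2: +1/(2!*1!*0!*2!*0!*1!) = 1/4
Σ = 1/4  ⇒  CG² = 192/35*1/4² = 12/35
CG = +√(12/35) = +0.585540

+√(12/35) ≈ +0.585540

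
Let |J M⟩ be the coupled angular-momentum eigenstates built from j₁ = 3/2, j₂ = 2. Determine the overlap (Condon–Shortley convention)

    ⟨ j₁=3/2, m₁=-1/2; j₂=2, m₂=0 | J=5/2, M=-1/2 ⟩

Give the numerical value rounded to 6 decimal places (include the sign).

−√(3/35) ≈ -0.292770

j₁+j₂−J=1  J+j₁−j₂=2  J−j₁+j₂=3  j₁+j₂+J+1=7
(j₁±m₁, j₂±m₂, J±M) = (1,2,2,2,2,3)
P² = 48/35
sum k=0..1:
  [0] +1/4 = 1/4
  [1] −1/2 = -1/2
S = -1/4
C² = P²·S² = 3/35 ; C = -0.292770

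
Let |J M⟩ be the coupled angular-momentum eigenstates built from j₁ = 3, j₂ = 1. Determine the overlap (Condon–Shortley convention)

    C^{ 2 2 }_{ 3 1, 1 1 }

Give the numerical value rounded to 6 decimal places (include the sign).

√[5·2!4!0!/7! · 4!2!2!0!4!0!] = √(768/7)
  +(−1)^2/∏(2,0,0,0,4,0)! = 1/48  (running 1/48)
⟨..|..⟩ = √(768/7)·(1/48) = +0.218218

+0.218218  (= +√(1/21))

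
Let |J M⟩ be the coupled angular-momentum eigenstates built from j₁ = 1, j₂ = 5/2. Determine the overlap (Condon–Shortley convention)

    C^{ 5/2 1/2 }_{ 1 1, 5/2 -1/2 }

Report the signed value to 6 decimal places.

+√(18/35) = +0.717137

triangle: 1!×1!×4!/7! = 24/5040
(j±m)!: 2!×0!×2!×3!×3!×2! = 288
prefactor² = (2J+1)×Δ×N² = 288/35
  k=0: +1/(0!×1!×0!×2!×1!×2!) = 1/4
Σ = 1/4  ⇒  CG² = 288/35×1/4² = 18/35
CG = +√(18/35) = +0.717137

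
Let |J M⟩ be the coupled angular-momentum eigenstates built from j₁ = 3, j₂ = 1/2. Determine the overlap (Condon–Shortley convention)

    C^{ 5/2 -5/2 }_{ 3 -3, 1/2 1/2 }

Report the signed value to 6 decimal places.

triangle: 1!*5!*0!/7! = 120/5040
(j±m)!: 0!*6!*1!*0!*0!*5! = 86400
prefactor² = (2J+1)*Δ*N² = 86400/7
  k=1: −1/(1!*0!*5!*0!*0!*0!) = -1/120
Σ = -1/120  ⇒  CG² = 86400/7*(-1/120)² = 6/7
CG = −√(6/7) = -0.925820

-0.925820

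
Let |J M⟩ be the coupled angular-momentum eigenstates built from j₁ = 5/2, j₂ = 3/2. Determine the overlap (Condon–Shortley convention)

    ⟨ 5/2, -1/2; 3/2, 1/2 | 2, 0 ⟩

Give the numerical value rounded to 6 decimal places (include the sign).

-0.267261

j₁+j₂−J=2  J+j₁−j₂=3  J−j₁+j₂=1  j₁+j₂+J+1=7
(j₁±m₁, j₂±m₂, J±M) = (2,3,2,1,2,2)
P² = 8/7
sum k=1..2:
  [1] −1/2 = -1/2
  [2] +1/4 = 1/4
S = -1/4
C² = P²·S² = 1/14 ; C = -0.267261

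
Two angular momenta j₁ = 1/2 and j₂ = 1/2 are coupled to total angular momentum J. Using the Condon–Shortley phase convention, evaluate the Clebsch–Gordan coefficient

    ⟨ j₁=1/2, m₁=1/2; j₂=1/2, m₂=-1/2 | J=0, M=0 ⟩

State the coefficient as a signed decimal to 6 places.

j₁+j₂−J=1  J+j₁−j₂=0  J−j₁+j₂=0  j₁+j₂+J+1=2
(j₁±m₁, j₂±m₂, J±M) = (1,0,0,1,0,0)
P² = 1/2
sum k=0..0:
  [0] +1/1 = 1
S = 1
C² = P²·S² = 1/2 ; C = +0.707107

+0.707107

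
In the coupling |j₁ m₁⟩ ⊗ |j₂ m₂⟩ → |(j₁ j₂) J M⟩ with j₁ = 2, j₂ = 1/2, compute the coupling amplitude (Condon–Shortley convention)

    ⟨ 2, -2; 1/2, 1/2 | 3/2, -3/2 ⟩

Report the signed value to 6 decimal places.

j₁+j₂−J=1  J+j₁−j₂=3  J−j₁+j₂=0  j₁+j₂+J+1=5
(j₁±m₁, j₂±m₂, J±M) = (0,4,1,0,0,3)
P² = 144/5
sum k=1..1:
  [1] −1/6 = -1/6
S = -1/6
C² = P²·S² = 4/5 ; C = -0.894427

−√(4/5) ≈ -0.894427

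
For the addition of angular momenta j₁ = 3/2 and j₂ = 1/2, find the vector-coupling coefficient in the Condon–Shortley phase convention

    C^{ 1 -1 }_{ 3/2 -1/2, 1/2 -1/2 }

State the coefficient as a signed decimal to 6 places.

+√(1/4) = +0.500000

triangle: 1!·2!·0!/4! = 2/24
(j±m)!: 1!·2!·0!·1!·0!·2! = 4
prefactor² = (2J+1)·Δ·N² = 1
  k=0: +1/(0!·1!·2!·0!·0!·0!) = 1/2
Σ = 1/2  ⇒  CG² = 1·1/2² = 1/4
CG = +√(1/4) = +0.500000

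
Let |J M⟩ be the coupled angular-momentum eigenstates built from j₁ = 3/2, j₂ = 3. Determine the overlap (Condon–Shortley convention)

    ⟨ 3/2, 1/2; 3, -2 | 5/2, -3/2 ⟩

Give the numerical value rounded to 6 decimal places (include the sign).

+0.267261

j₁+j₂−J=2  J+j₁−j₂=1  J−j₁+j₂=4  j₁+j₂+J+1=8
(j₁±m₁, j₂±m₂, J±M) = (2,1,1,5,1,4)
P² = 288/7
sum k=0..1:
  [0] +1/12 = 1/12
  [1] −1/24 = -1/24
S = 1/24
C² = P²·S² = 1/14 ; C = +0.267261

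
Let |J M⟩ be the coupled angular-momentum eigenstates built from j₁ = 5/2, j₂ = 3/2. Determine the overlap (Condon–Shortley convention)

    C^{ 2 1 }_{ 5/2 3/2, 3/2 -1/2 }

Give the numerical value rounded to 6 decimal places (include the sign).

+√(1/42) ≈ +0.154303

j₁+j₂−J=2  J+j₁−j₂=3  J−j₁+j₂=1  j₁+j₂+J+1=7
(j₁±m₁, j₂±m₂, J±M) = (4,1,1,2,3,1)
P² = 24/7
sum k=0..1:
  [0] +1/4 = 1/4
  [1] −1/6 = -1/6
S = 1/12
C² = P²·S² = 1/42 ; C = +0.154303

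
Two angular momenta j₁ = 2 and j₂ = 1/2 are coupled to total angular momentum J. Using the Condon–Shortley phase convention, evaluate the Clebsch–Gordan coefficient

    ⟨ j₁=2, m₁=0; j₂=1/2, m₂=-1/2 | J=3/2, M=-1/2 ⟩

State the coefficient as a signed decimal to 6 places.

j₁+j₂−J=1  J+j₁−j₂=3  J−j₁+j₂=0  j₁+j₂+J+1=5
(j₁±m₁, j₂±m₂, J±M) = (2,2,0,1,1,2)
P² = 8/5
sum k=0..0:
  [0] +1/2 = 1/2
S = 1/2
C² = P²·S² = 2/5 ; C = +0.632456

+√(2/5) = +0.632456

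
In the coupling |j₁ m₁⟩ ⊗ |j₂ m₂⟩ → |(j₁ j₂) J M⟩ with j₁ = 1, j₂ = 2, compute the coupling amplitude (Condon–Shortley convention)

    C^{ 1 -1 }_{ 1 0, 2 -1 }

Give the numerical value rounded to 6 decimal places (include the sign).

−√(3/10) = -0.547723

triangle: 2!×0!×2!/5! = 4/120
(j±m)!: 1!×1!×1!×3!×0!×2! = 12
prefactor² = (2J+1)×Δ×N² = 6/5
  k=1: −1/(1!×1!×0!×0!×0!×2!) = -1/2
Σ = -1/2  ⇒  CG² = 6/5×(-1/2)² = 3/10
CG = −√(3/10) = -0.547723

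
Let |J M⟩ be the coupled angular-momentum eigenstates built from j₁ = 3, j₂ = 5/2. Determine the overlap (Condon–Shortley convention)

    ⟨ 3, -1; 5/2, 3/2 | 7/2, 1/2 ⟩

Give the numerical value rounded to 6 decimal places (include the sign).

+√(8/63) = +0.356348

triangle: 2!*4!*3!/10! = 288/3628800
(j±m)!: 2!*4!*4!*1!*4!*3! = 165888
prefactor² = (2J+1)*Δ*N² = 18432/175
  k=1: −1/(1!*1!*3!*3!*1!*0!) = -1/36
  k=2: +1/(2!*0!*2!*2!*2!*1!) = 1/16
Σ = 5/144  ⇒  CG² = 18432/175*5/144² = 8/63
CG = +√(8/63) = +0.356348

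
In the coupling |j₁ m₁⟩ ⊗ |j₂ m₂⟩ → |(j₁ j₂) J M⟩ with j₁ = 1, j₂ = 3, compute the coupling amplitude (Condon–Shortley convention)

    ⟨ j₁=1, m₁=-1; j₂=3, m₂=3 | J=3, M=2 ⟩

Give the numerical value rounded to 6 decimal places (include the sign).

√[7·1!1!5!/8! · 0!2!6!0!5!1!] = √(3600)
  +(−1)^1/∏(1,0,1,5,0,0)! = -1/120  (running -1/120)
⟨..|..⟩ = √(3600)·(-1/120) = -0.500000

−√(1/4) = -0.500000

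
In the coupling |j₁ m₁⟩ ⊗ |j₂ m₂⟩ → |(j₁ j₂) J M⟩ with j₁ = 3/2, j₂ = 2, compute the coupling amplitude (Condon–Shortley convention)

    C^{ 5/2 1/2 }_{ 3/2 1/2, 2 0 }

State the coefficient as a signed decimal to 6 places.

+√(3/35) ≈ +0.292770

j₁+j₂−J=1  J+j₁−j₂=2  J−j₁+j₂=3  j₁+j₂+J+1=7
(j₁±m₁, j₂±m₂, J±M) = (2,1,2,2,3,2)
P² = 48/35
sum k=0..1:
  [0] +1/2 = 1/2
  [1] −1/4 = -1/4
S = 1/4
C² = P²·S² = 3/35 ; C = +0.292770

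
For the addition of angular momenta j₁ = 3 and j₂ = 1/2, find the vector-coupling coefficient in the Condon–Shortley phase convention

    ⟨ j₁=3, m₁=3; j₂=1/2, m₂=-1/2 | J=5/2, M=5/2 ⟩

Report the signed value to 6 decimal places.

+√(6/7) ≈ +0.925820

j₁+j₂−J=1  J+j₁−j₂=5  J−j₁+j₂=0  j₁+j₂+J+1=7
(j₁±m₁, j₂±m₂, J±M) = (6,0,0,1,5,0)
P² = 86400/7
sum k=0..0:
  [0] +1/120 = 1/120
S = 1/120
C² = P²·S² = 6/7 ; C = +0.925820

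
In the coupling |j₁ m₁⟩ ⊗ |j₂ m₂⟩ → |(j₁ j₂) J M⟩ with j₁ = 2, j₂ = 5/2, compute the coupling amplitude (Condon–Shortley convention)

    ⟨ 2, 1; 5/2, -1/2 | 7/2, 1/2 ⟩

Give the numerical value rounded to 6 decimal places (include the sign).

j₁+j₂−J=1  J+j₁−j₂=3  J−j₁+j₂=4  j₁+j₂+J+1=9
(j₁±m₁, j₂±m₂, J±M) = (3,1,2,3,4,3)
P² = 1152/35
sum k=0..1:
  [0] +1/8 = 1/8
  [1] −1/36 = -1/36
S = 7/72
C² = P²·S² = 14/45 ; C = +0.557773

+√(14/45) ≈ +0.557773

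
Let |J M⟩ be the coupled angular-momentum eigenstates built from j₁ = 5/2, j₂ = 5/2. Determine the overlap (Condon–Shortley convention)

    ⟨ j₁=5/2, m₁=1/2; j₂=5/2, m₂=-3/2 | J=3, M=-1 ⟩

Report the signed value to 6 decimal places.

√[7·2!3!3!/9! · 3!2!1!4!2!4!] = √(96/5)
  +(−1)^0/∏(0,2,2,1,1,2)! = 1/8  (running 1/8)
  +(−1)^1/∏(1,1,1,0,2,3)! = -1/12  (running 1/24)
⟨..|..⟩ = √(96/5)·(1/24) = +0.182574

+√(1/30) = +0.182574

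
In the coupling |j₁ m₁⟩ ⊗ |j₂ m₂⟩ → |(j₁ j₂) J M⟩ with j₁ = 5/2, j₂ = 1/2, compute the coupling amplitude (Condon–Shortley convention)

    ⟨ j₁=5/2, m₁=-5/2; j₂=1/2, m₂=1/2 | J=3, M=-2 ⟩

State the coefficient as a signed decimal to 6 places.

+0.408248  (= +√(1/6))

√[7·0!5!1!/7! · 0!5!1!0!1!5!] = √(2400)
  +(−1)^0/∏(0,0,5,1,0,0)! = 1/120  (running 1/120)
⟨..|..⟩ = √(2400)·(1/120) = +0.408248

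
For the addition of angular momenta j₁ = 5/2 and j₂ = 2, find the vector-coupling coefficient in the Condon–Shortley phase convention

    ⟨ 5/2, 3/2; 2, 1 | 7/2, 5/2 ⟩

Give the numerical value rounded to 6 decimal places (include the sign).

triangle: 1!·4!·3!/9! = 144/362880
(j±m)!: 4!·1!·3!·1!·6!·1! = 103680
prefactor² = (2J+1)·Δ·N² = 2304/7
  k=0: +1/(0!·1!·1!·3!·3!·0!) = 1/36
  k=1: −1/(1!·0!·0!·2!·4!·1!) = -1/48
Σ = 1/144  ⇒  CG² = 2304/7·1/144² = 1/63
CG = +√(1/63) = +0.125988

+0.125988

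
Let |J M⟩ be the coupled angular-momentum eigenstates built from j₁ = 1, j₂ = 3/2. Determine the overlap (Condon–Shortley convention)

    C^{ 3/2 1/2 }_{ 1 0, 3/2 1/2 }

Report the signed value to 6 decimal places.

j₁+j₂−J=1  J+j₁−j₂=1  J−j₁+j₂=2  j₁+j₂+J+1=5
(j₁±m₁, j₂±m₂, J±M) = (1,1,2,1,2,1)
P² = 4/15
sum k=0..1:
  [0] +1/2 = 1/2
  [1] −1/1 = -1
S = -1/2
C² = P²·S² = 1/15 ; C = -0.258199

-0.258199  (= −√(1/15))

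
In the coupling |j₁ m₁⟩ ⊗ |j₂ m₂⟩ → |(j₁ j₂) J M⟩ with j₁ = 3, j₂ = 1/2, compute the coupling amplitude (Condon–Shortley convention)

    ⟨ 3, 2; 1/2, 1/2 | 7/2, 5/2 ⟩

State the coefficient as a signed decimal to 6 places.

+0.925820  (= +√(6/7))

j₁+j₂−J=0  J+j₁−j₂=6  J−j₁+j₂=1  j₁+j₂+J+1=8
(j₁±m₁, j₂±m₂, J±M) = (5,1,1,0,6,1)
P² = 86400/7
sum k=0..0:
  [0] +1/120 = 1/120
S = 1/120
C² = P²·S² = 6/7 ; C = +0.925820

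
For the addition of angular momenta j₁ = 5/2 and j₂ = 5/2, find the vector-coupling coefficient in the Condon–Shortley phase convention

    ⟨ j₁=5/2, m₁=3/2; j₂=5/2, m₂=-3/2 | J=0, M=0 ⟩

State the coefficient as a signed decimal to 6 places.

j₁+j₂−J=5  J+j₁−j₂=0  J−j₁+j₂=0  j₁+j₂+J+1=6
(j₁±m₁, j₂±m₂, J±M) = (4,1,1,4,0,0)
P² = 96
sum k=1..1:
  [1] −1/24 = -1/24
S = -1/24
C² = P²·S² = 1/6 ; C = -0.408248

−√(1/6) ≈ -0.408248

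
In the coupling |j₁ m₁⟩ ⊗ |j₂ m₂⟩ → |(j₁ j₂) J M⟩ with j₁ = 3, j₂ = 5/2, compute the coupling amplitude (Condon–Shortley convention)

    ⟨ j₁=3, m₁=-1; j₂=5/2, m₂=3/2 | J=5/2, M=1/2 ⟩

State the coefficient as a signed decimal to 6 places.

+√(1/35) ≈ +0.169031

triangle: 3!·3!·2!/9! = 72/362880
(j±m)!: 2!·4!·4!·1!·3!·2! = 13824
prefactor² = (2J+1)·Δ·N² = 576/35
  k=2: +1/(2!·1!·2!·2!·1!·0!) = 1/8
  k=3: −1/(3!·0!·1!·1!·2!·1!) = -1/12
Σ = 1/24  ⇒  CG² = 576/35·1/24² = 1/35
CG = +√(1/35) = +0.169031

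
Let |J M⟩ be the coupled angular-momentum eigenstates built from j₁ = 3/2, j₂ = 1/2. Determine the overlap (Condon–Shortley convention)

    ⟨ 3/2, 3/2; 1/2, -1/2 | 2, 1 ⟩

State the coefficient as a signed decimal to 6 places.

√[5·0!3!1!/5! · 3!0!0!1!3!1!] = √(9)
  +(−1)^0/∏(0,0,0,0,3,1)! = 1/6  (running 1/6)
⟨..|..⟩ = √(9)·(1/6) = +0.500000

+√(1/4) ≈ +0.500000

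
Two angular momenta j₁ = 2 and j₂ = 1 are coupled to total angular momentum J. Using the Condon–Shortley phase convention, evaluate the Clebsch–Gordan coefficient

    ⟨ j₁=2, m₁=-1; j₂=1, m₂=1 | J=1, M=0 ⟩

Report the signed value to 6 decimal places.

triangle: 2!×2!×0!/5! = 4/120
(j±m)!: 1!×3!×2!×0!×1!×1! = 12
prefactor² = (2J+1)×Δ×N² = 6/5
  k=2: +1/(2!×0!×1!×0!×1!×0!) = 1/2
Σ = 1/2  ⇒  CG² = 6/5×1/2² = 3/10
CG = +√(3/10) = +0.547723

+0.547723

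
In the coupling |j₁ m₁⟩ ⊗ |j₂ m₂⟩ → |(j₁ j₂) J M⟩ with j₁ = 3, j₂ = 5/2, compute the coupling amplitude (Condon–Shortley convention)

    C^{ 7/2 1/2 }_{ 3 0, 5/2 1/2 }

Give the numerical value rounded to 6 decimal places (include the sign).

triangle: 2!·4!·3!/10! = 288/3628800
(j±m)!: 3!·3!·3!·2!·4!·3! = 62208
prefactor² = (2J+1)·Δ·N² = 6912/175
  k=0: +1/(0!·2!·3!·3!·1!·0!) = 1/72
  k=1: −1/(1!·1!·2!·2!·2!·1!) = -1/8
  k=2: +1/(2!·0!·1!·1!·3!·2!) = 1/24
Σ = -5/72  ⇒  CG² = 6912/175·(-5/72)² = 4/21
CG = −√(4/21) = -0.436436

−√(4/21) = -0.436436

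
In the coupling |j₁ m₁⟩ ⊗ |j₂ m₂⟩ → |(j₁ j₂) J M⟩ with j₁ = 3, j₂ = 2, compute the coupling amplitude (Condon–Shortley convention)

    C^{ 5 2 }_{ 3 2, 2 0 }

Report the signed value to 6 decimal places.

triangle: 0!*6!*4!/11! = 17280/39916800
(j±m)!: 5!*1!*2!*2!*7!*3! = 14515200
prefactor² = (2J+1)*Δ*N² = 69120
  k=0: +1/(0!*0!*1!*2!*5!*2!) = 1/480
Σ = 1/480  ⇒  CG² = 69120*1/480² = 3/10
CG = +√(3/10) = +0.547723

+0.547723  (= +√(3/10))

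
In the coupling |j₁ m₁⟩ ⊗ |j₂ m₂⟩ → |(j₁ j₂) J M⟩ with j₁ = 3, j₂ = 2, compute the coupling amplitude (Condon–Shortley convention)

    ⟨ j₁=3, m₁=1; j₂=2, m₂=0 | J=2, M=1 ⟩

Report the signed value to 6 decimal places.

−√(1/7) ≈ -0.377964

√[5·3!3!1!/8! · 4!2!2!2!3!1!] = √(36/7)
  +(−1)^1/∏(1,2,1,1,2,0)! = -1/4  (running -1/4)
  +(−1)^2/∏(2,1,0,0,3,1)! = 1/12  (running -1/6)
⟨..|..⟩ = √(36/7)·(-1/6) = -0.377964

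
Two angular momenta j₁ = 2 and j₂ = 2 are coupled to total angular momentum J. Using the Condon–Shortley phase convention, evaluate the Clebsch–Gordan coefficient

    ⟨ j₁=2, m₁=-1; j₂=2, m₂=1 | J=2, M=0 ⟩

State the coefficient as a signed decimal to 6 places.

+√(1/14) ≈ +0.267261

j₁+j₂−J=2  J+j₁−j₂=2  J−j₁+j₂=2  j₁+j₂+J+1=7
(j₁±m₁, j₂±m₂, J±M) = (1,3,3,1,2,2)
P² = 8/7
sum k=1..2:
  [1] −1/4 = -1/4
  [2] +1/2 = 1/2
S = 1/4
C² = P²·S² = 1/14 ; C = +0.267261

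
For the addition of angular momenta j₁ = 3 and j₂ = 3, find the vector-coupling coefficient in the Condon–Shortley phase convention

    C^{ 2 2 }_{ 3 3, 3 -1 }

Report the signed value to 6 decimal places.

+√(5/42) = +0.345033

√[5·4!2!2!/9! · 6!0!2!4!4!0!] = √(7680/7)
  +(−1)^0/∏(0,4,0,2,2,0)! = 1/96  (running 1/96)
⟨..|..⟩ = √(7680/7)·(1/96) = +0.345033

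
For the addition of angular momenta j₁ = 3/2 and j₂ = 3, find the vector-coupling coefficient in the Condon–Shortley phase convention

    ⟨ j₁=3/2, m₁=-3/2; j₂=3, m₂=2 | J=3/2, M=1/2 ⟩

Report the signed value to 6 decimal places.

√[4·3!0!3!/7! · 0!3!5!1!2!1!] = √(288/7)
  +(−1)^3/∏(3,0,0,2,0,1)! = -1/12  (running -1/12)
⟨..|..⟩ = √(288/7)·(-1/12) = -0.534522

-0.534522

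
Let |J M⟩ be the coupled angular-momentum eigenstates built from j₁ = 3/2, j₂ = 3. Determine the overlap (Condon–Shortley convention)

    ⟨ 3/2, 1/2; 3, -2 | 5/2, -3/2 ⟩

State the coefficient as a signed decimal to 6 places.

+0.267261  (= +√(1/14))

j₁+j₂−J=2  J+j₁−j₂=1  J−j₁+j₂=4  j₁+j₂+J+1=8
(j₁±m₁, j₂±m₂, J±M) = (2,1,1,5,1,4)
P² = 288/7
sum k=0..1:
  [0] +1/12 = 1/12
  [1] −1/24 = -1/24
S = 1/24
C² = P²·S² = 1/14 ; C = +0.267261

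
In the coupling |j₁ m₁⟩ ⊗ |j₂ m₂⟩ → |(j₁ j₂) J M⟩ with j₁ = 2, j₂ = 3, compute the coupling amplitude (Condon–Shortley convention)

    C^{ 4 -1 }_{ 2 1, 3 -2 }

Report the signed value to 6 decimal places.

+√(7/20) ≈ +0.591608

j₁+j₂−J=1  J+j₁−j₂=3  J−j₁+j₂=5  j₁+j₂+J+1=10
(j₁±m₁, j₂±m₂, J±M) = (3,1,1,5,3,5)
P² = 6480/7
sum k=0..1:
  [0] +1/48 = 1/48
  [1] −1/720 = -1/720
S = 7/360
C² = P²·S² = 7/20 ; C = +0.591608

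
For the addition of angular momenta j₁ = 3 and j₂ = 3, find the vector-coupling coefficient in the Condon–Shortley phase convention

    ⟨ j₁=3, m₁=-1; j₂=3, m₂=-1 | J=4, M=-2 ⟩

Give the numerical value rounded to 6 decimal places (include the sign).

j₁+j₂−J=2  J+j₁−j₂=4  J−j₁+j₂=4  j₁+j₂+J+1=11
(j₁±m₁, j₂±m₂, J±M) = (2,4,2,4,2,6)
P² = 331776/385
sum k=0..2:
  [0] +1/192 = 1/192
  [1] −1/36 = -1/36
  [2] +1/192 = 1/192
S = -5/288
C² = P²·S² = 20/77 ; C = -0.509647

-0.509647  (= −√(20/77))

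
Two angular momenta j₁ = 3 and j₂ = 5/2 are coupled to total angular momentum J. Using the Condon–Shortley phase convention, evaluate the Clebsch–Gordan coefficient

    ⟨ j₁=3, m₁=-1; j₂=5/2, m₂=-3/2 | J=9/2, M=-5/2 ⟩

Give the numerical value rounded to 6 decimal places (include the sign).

+√(10/99) ≈ +0.317821

triangle: 1!*5!*4!/11! = 2880/39916800
(j±m)!: 2!*4!*1!*4!*2!*7! = 11612160
prefactor² = (2J+1)*Δ*N² = 92160/11
  k=0: +1/(0!*1!*4!*1!*1!*3!) = 1/144
  k=1: −1/(1!*0!*3!*0!*2!*4!) = -1/288
Σ = 1/288  ⇒  CG² = 92160/11*1/288² = 10/99
CG = +√(10/99) = +0.317821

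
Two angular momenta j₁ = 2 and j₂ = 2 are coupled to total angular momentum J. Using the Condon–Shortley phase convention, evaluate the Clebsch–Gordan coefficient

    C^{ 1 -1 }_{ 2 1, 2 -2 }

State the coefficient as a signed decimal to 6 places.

+√(1/5) = +0.447214

√[3·3!1!1!/6! · 3!1!0!4!0!2!] = √(36/5)
  +(−1)^0/∏(0,3,1,0,0,1)! = 1/6  (running 1/6)
⟨..|..⟩ = √(36/5)·(1/6) = +0.447214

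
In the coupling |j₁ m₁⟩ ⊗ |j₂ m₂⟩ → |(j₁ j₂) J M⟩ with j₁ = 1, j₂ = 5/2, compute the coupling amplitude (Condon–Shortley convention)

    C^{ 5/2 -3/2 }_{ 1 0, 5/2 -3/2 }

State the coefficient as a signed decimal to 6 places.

triangle: 1!·1!·4!/7! = 24/5040
(j±m)!: 1!·1!·1!·4!·1!·4! = 576
prefactor² = (2J+1)·Δ·N² = 576/35
  k=0: +1/(0!·1!·1!·1!·0!·3!) = 1/6
  k=1: −1/(1!·0!·0!·0!·1!·4!) = -1/24
Σ = 1/8  ⇒  CG² = 576/35·1/8² = 9/35
CG = +√(9/35) = +0.507093

+√(9/35) ≈ +0.507093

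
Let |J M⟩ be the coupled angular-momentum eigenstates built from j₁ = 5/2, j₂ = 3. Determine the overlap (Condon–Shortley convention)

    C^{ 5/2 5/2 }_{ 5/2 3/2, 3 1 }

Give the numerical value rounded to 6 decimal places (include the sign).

−√(2/7) ≈ -0.534522

j₁+j₂−J=3  J+j₁−j₂=2  J−j₁+j₂=3  j₁+j₂+J+1=9
(j₁±m₁, j₂±m₂, J±M) = (4,1,4,2,5,0)
P² = 1152/7
sum k=1..1:
  [1] −1/24 = -1/24
S = -1/24
C² = P²·S² = 2/7 ; C = -0.534522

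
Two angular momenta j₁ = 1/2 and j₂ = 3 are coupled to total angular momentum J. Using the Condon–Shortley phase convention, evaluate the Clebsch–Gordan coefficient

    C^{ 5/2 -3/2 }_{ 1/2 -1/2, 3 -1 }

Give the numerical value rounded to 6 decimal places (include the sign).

-0.534522  (= −√(2/7))

j₁+j₂−J=1  J+j₁−j₂=0  J−j₁+j₂=5  j₁+j₂+J+1=7
(j₁±m₁, j₂±m₂, J±M) = (0,1,2,4,1,4)
P² = 1152/7
sum k=1..1:
  [1] −1/24 = -1/24
S = -1/24
C² = P²·S² = 2/7 ; C = -0.534522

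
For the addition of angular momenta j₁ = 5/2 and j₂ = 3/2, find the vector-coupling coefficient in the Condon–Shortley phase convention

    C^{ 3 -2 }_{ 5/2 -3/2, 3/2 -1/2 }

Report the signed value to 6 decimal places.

-0.288675  (= −√(1/12))

j₁+j₂−J=1  J+j₁−j₂=4  J−j₁+j₂=2  j₁+j₂+J+1=8
(j₁±m₁, j₂±m₂, J±M) = (1,4,1,2,1,5)
P² = 48
sum k=0..1:
  [0] +1/24 = 1/24
  [1] −1/12 = -1/12
S = -1/24
C² = P²·S² = 1/12 ; C = -0.288675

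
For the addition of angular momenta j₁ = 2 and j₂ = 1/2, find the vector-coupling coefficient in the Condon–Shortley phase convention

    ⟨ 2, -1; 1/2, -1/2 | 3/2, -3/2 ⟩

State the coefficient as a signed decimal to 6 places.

+0.447214

triangle: 1!*3!*0!/5! = 6/120
(j±m)!: 1!*3!*0!*1!*0!*3! = 36
prefactor² = (2J+1)*Δ*N² = 36/5
  k=0: +1/(0!*1!*3!*0!*0!*0!) = 1/6
Σ = 1/6  ⇒  CG² = 36/5*1/6² = 1/5
CG = +√(1/5) = +0.447214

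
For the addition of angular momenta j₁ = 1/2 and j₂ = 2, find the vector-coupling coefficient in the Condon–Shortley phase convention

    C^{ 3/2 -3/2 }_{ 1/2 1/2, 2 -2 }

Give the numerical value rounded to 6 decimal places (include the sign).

√[4·1!0!3!/5! · 1!0!0!4!0!3!] = √(144/5)
  +(−1)^0/∏(0,1,0,0,0,3)! = 1/6  (running 1/6)
⟨..|..⟩ = √(144/5)·(1/6) = +0.894427

+0.894427  (= +√(4/5))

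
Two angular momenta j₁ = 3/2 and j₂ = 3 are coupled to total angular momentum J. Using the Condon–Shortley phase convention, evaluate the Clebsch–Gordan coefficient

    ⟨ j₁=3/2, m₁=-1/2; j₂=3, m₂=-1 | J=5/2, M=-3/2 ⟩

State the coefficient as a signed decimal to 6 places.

j₁+j₂−J=2  J+j₁−j₂=1  J−j₁+j₂=4  j₁+j₂+J+1=8
(j₁±m₁, j₂±m₂, J±M) = (1,2,2,4,1,4)
P² = 576/35
sum k=1..2:
  [1] −1/6 = -1/6
  [2] +1/48 = 1/48
S = -7/48
C² = P²·S² = 7/20 ; C = -0.591608

−√(7/20) ≈ -0.591608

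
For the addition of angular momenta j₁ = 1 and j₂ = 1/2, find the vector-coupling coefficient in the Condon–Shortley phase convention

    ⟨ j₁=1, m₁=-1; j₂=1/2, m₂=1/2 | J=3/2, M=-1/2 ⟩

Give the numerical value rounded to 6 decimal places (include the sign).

triangle: 0!·2!·1!/4! = 2/24
(j±m)!: 0!·2!·1!·0!·1!·2! = 4
prefactor² = (2J+1)·Δ·N² = 4/3
  k=0: +1/(0!·0!·2!·1!·0!·0!) = 1/2
Σ = 1/2  ⇒  CG² = 4/3·1/2² = 1/3
CG = +√(1/3) = +0.577350

+√(1/3) = +0.577350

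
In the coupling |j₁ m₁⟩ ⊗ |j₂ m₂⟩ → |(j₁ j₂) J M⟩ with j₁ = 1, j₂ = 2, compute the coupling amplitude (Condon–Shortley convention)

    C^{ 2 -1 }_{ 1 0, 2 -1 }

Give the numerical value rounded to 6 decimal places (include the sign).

+0.408248  (= +√(1/6))

j₁+j₂−J=1  J+j₁−j₂=1  J−j₁+j₂=3  j₁+j₂+J+1=6
(j₁±m₁, j₂±m₂, J±M) = (1,1,1,3,1,3)
P² = 3/2
sum k=0..1:
  [0] +1/2 = 1/2
  [1] −1/6 = -1/6
S = 1/3
C² = P²·S² = 1/6 ; C = +0.408248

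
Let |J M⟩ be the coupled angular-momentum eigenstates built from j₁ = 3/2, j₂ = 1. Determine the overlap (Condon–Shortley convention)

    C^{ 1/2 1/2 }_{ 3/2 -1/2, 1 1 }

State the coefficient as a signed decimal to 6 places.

j₁+j₂−J=2  J+j₁−j₂=1  J−j₁+j₂=0  j₁+j₂+J+1=4
(j₁±m₁, j₂±m₂, J±M) = (1,2,2,0,1,0)
P² = 2/3
sum k=2..2:
  [2] +1/2 = 1/2
S = 1/2
C² = P²·S² = 1/6 ; C = +0.408248

+0.408248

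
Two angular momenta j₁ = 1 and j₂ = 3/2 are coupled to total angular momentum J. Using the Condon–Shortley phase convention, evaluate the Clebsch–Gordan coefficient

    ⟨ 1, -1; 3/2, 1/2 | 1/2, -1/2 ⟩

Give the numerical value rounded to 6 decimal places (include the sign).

j₁+j₂−J=2  J+j₁−j₂=0  J−j₁+j₂=1  j₁+j₂+J+1=4
(j₁±m₁, j₂±m₂, J±M) = (0,2,2,1,0,1)
P² = 2/3
sum k=2..2:
  [2] +1/2 = 1/2
S = 1/2
C² = P²·S² = 1/6 ; C = +0.408248

+0.408248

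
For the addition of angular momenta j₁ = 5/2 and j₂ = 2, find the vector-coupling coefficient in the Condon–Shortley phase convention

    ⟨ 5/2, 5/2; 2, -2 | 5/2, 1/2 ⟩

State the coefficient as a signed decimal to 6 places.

+√(3/14) = +0.462910

√[6·2!3!2!/8! · 5!0!0!4!3!2!] = √(864/7)
  +(−1)^0/∏(0,2,0,0,3,2)! = 1/24  (running 1/24)
⟨..|..⟩ = √(864/7)·(1/24) = +0.462910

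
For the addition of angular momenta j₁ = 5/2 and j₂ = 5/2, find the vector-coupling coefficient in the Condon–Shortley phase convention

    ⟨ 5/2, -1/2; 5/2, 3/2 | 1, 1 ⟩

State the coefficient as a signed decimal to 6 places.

√[3·4!1!1!/7! · 2!3!4!1!2!0!] = √(288/35)
  +(−1)^3/∏(3,1,0,1,1,0)! = -1/6  (running -1/6)
⟨..|..⟩ = √(288/35)·(-1/6) = -0.478091

-0.478091  (= −√(8/35))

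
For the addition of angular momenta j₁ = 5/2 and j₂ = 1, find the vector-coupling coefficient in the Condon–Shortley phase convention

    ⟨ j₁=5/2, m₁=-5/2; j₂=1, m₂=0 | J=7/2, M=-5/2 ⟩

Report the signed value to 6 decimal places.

+0.534522

√[8·0!5!2!/8! · 0!5!1!1!1!6!] = √(28800/7)
  +(−1)^0/∏(0,0,5,1,0,1)! = 1/120  (running 1/120)
⟨..|..⟩ = √(28800/7)·(1/120) = +0.534522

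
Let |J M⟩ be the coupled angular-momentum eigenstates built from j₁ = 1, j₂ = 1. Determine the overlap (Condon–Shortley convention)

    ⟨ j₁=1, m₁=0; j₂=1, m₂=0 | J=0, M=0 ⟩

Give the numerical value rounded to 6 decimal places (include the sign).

√[1·2!0!0!/3! · 1!1!1!1!0!0!] = √(1/3)
  +(−1)^1/∏(1,1,0,0,0,0)! = -1  (running -1)
⟨..|..⟩ = √(1/3)·(-1) = -0.577350

−√(1/3) = -0.577350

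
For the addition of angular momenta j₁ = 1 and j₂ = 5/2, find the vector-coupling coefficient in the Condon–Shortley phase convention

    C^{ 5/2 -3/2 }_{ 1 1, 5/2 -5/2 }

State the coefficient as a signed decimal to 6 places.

+0.534522

√[6·1!1!4!/7! · 2!0!0!5!1!4!] = √(1152/7)
  +(−1)^0/∏(0,1,0,0,1,4)! = 1/24  (running 1/24)
⟨..|..⟩ = √(1152/7)·(1/24) = +0.534522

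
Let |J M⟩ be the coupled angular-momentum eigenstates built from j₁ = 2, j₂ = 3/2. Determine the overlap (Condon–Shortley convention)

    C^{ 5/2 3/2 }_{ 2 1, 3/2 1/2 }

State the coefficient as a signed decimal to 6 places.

√[6·1!3!2!/7! · 3!1!2!1!4!1!] = √(144/35)
  +(−1)^0/∏(0,1,1,2,2,0)! = 1/4  (running 1/4)
  +(−1)^1/∏(1,0,0,1,3,1)! = -1/6  (running 1/12)
⟨..|..⟩ = √(144/35)·(1/12) = +0.169031

+0.169031  (= +√(1/35))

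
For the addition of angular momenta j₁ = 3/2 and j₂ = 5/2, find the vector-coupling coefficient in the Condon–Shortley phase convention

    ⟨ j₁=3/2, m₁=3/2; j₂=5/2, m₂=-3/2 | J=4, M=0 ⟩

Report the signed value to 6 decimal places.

√[9·0!3!5!/9! · 3!0!1!4!4!4!] = √(10368/7)
  +(−1)^0/∏(0,0,0,1,3,4)! = 1/144  (running 1/144)
⟨..|..⟩ = √(10368/7)·(1/144) = +0.267261

+0.267261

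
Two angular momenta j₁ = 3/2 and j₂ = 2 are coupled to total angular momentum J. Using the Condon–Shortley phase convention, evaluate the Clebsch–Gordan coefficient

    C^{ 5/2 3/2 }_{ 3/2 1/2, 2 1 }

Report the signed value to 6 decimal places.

-0.169031

triangle: 1!×2!×3!/7! = 12/5040
(j±m)!: 2!×1!×3!×1!×4!×1! = 288
prefactor² = (2J+1)×Δ×N² = 144/35
  k=0: +1/(0!×1!×1!×3!×1!×0!) = 1/6
  k=1: −1/(1!×0!×0!×2!×2!×1!) = -1/4
Σ = -1/12  ⇒  CG² = 144/35×(-1/12)² = 1/35
CG = −√(1/35) = -0.169031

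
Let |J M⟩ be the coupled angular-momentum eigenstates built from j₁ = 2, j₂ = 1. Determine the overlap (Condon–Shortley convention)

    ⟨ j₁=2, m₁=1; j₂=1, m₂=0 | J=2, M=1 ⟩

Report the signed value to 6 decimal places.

+0.408248

triangle: 1!×3!×1!/6! = 6/720
(j±m)!: 3!×1!×1!×1!×3!×1! = 36
prefactor² = (2J+1)×Δ×N² = 3/2
  k=0: +1/(0!×1!×1!×1!×2!×0!) = 1/2
  k=1: −1/(1!×0!×0!×0!×3!×1!) = -1/6
Σ = 1/3  ⇒  CG² = 3/2×1/3² = 1/6
CG = +√(1/6) = +0.408248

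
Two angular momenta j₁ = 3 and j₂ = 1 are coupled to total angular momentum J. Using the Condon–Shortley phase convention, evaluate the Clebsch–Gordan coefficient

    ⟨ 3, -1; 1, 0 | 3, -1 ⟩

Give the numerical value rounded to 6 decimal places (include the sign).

j₁+j₂−J=1  J+j₁−j₂=5  J−j₁+j₂=1  j₁+j₂+J+1=8
(j₁±m₁, j₂±m₂, J±M) = (2,4,1,1,2,4)
P² = 48
sum k=0..1:
  [0] +1/24 = 1/24
  [1] −1/12 = -1/12
S = -1/24
C² = P²·S² = 1/12 ; C = -0.288675

-0.288675  (= −√(1/12))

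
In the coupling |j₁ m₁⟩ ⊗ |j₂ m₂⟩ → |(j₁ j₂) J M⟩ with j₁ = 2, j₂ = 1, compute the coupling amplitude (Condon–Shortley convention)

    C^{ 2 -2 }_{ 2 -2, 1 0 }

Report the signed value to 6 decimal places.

−√(2/3) = -0.816497

j₁+j₂−J=1  J+j₁−j₂=3  J−j₁+j₂=1  j₁+j₂+J+1=6
(j₁±m₁, j₂±m₂, J±M) = (0,4,1,1,0,4)
P² = 24
sum k=1..1:
  [1] −1/6 = -1/6
S = -1/6
C² = P²·S² = 2/3 ; C = -0.816497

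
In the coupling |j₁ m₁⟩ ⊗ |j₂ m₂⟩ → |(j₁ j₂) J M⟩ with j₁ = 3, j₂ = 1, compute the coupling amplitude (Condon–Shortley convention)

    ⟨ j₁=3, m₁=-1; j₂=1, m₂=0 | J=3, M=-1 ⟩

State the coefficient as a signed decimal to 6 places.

triangle: 1!×5!×1!/8! = 120/40320
(j±m)!: 2!×4!×1!×1!×2!×4! = 2304
prefactor² = (2J+1)×Δ×N² = 48
  k=0: +1/(0!×1!×4!×1!×1!×0!) = 1/24
  k=1: −1/(1!×0!×3!×0!×2!×1!) = -1/12
Σ = -1/24  ⇒  CG² = 48×(-1/24)² = 1/12
CG = −√(1/12) = -0.288675

-0.288675  (= −√(1/12))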